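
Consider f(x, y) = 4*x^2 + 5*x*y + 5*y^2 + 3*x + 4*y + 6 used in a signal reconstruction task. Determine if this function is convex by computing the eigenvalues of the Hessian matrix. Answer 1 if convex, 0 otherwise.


The Hessian of f(x,y) = 4*x^2 + 5*x*y + 5*y^2 + 3*x + 4*y + 6 is:
H = [[8, 5], [5, 10]]
Trace = 8 + 10 = 18
Determinant = 8*10 - (5)^2 = 55
Discriminant = (18)^2 - 4*55 = 104.0
Eigenvalues: lambda_1 = 3.901, lambda_2 = 14.099
The function is convex.

1


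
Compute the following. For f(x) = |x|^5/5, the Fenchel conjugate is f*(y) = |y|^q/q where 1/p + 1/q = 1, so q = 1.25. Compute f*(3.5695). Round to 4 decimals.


The conjugate exponent q satisfies 1/p + 1/q = 1.
p = 5, so q = 5/(5 - 1) = 1.25
|y|^q = 3.5695^1.25 = 4.9064
f*(3.5695) = 4.9064 / 1.25 = 3.9251


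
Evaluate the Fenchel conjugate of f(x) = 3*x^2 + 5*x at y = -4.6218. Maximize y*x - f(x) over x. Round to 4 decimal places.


f*(y) = sup_x {y*x - a*x^2 - b*x} = sup_x {(y-b)*x - a*x^2}
FOC: (y - b) - 2a*x = 0 => x* = (y - b)/(2a)
x* = (-4.6218 - 5)/(2*3) = -1.6036
f*(-4.6218) = (y-b)^2/(4a) = (-4.6218 - 5)^2/(4*3)
= 92.579/12 = 7.7149


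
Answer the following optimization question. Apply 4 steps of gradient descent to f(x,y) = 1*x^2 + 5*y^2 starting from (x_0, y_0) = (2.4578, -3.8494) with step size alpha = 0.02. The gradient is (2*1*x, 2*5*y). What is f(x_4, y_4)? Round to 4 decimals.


Gradient descent on f(x,y) = 1*x^2 + 5*y^2.
Starting point: (2.4578, -3.8494), alpha = 0.02
Step 1: grad_x = 2*1*2.4578 = 4.9156, grad_y = 2*5*-3.8494 = -38.494
  x_1 = 2.4578 - 0.02*4.9156 = 2.3595
  y_1 = -3.8494 - 0.02*-38.494 = -3.0795
Step 2: grad_x = 2*1*2.3595 = 4.719, grad_y = 2*5*-3.0795 = -30.7952
  x_2 = 2.3595 - 0.02*4.719 = 2.2651
  y_2 = -3.0795 - 0.02*-30.7952 = -2.4636
Step 3: grad_x = 2*1*2.2651 = 4.5302, grad_y = 2*5*-2.4636 = -24.6362
  x_3 = 2.2651 - 0.02*4.5302 = 2.1745
  y_3 = -2.4636 - 0.02*-24.6362 = -1.9709
Step 4: grad_x = 2*1*2.1745 = 4.349, grad_y = 2*5*-1.9709 = -19.7089
  x_4 = 2.1745 - 0.02*4.349 = 2.0875
  y_4 = -1.9709 - 0.02*-19.7089 = -1.5767
f(2.0875, -1.5767) = 1*2.0875^2 + 5*(-1.5767)^2 = 16.7879


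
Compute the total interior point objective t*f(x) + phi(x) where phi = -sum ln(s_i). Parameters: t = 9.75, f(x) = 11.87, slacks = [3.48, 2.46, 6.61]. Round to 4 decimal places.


Step 1: Compute log-barrier.
ln values: [1.247, 0.9002, 1.8886]
phi = -(1.247 + 0.9002 + 1.8886) = -4.0358
Step 2: Compute augmented objective.
t*f(x) = 9.75*11.87 = 115.7325
Total = 115.7325 - 4.0358 = 111.6967


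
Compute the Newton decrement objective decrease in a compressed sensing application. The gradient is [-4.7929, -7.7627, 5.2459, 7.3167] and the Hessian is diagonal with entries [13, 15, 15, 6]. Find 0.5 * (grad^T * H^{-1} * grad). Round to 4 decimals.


Step 1: H is diagonal, so H^(-1) * g = [-0.3687, -0.5175, 0.3497, 1.2195].
Step 2: g^T H^(-1) g = sum_i g_i^2 / H_ii
  = (-4.7929)^2/13 + (-7.7627)^2/15 + (5.2459)^2/15 + (7.3167)^2/6
  = 1.7671 + 4.0173 + 1.8346 + 8.9223 = 16.5414
Step 3: Objective decrease = 0.5 * g^T H^(-1) g = 8.2707


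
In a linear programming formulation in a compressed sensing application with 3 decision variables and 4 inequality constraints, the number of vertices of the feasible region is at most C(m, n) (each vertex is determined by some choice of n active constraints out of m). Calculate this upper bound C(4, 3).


Each vertex corresponds to some choice of n active constraints out of m, so the number of vertices is at most C(m, n) = m! / (n!(m-n)!).
m = 4, n = 3
Numerator: 4 * 3 * 2
Denominator: 3! = 6
C(4, 3) = 4


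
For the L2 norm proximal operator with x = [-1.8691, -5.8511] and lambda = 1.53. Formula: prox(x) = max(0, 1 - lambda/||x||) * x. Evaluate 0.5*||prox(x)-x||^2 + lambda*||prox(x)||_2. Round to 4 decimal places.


Step 1: Compute ||x||.
||x|| = 6.1424
Step 2: Compute scaling factor.
scale = max(0, 1 - 1.53/6.1424) = 0.7509
Step 3: prox(x) = [-1.4035, -4.3937]
||prox(x)|| = 4.6124
Step 4: Proximal objective.
0.5*||prox-x||^2 = 1.1705
lambda*||prox|| = 7.057
Total = 8.2274


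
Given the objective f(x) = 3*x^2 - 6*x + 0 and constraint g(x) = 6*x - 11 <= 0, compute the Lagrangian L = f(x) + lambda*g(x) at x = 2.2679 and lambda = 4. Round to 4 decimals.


Step 1: Evaluate f(x).
f(2.2679) = 3*2.2679^2 - 6*2.2679 + 0 = 1.8227
Step 2: Evaluate g(x).
g(2.2679) = 6*2.2679 - 11 = 2.6074
Step 3: Compute Lagrangian.
L = 1.8227 + 4*2.6074 = 12.2523


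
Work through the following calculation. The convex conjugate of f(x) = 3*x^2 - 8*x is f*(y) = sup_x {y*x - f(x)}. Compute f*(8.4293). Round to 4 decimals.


f*(y) = sup_x {y*x - a*x^2 - b*x} = sup_x {(y-b)*x - a*x^2}
FOC: (y - b) - 2a*x = 0 => x* = (y - b)/(2a)
x* = (8.4293 + 8)/(2*3) = 2.7382
f*(8.4293) = (y-b)^2/(4a) = (8.4293 + 8)^2/(4*3)
= 269.9219/12 = 22.4935


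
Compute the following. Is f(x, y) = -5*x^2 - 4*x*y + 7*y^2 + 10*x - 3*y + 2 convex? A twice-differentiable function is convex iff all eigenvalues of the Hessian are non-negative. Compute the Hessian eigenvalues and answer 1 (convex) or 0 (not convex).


The Hessian of f(x,y) = -5*x^2 - 4*x*y + 7*y^2 + 10*x - 3*y + 2 is:
H = [[-10, -4], [-4, 14]]
Trace = -10 + 14 = 4
Determinant = -10*14 - (-4)^2 = -156
Discriminant = (4)^2 - 4*-156 = 640.0
Eigenvalues: lambda_1 = -10.6491, lambda_2 = 14.6491
The function is not convex.

0


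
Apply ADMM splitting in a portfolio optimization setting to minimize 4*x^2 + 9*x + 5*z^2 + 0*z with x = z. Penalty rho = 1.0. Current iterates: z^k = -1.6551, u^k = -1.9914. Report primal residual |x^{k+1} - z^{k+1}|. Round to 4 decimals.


ADMM iteration with rho = 1.0, z^k = -1.6551, u^k = -1.9914
Step 1: x-update.
Minimize 4*x^2 + 9*x + (1.0/2)*(x + 1.6551 - 1.9914)^2
FOC: (2*4 + 1.0)*x = -9 + 1.0*(-1.6551 + 1.9914)
x^{k+1} = -0.9626
Step 2: z-update.
Minimize 5*z^2 + 0*z + (1.0/2)*(-0.9626 - z - 1.9914)^2
FOC: (2*5 + 1.0)*z = 0 + 1.0*(-0.9626 - 1.9914)
z^{k+1} = -0.2685
Step 3: u-update.
u^{k+1} = -1.9914 - 0.9626 + 0.2685 = -2.6855
Step 4: Primal residual = |-0.9626 + 0.2685| = 0.6941


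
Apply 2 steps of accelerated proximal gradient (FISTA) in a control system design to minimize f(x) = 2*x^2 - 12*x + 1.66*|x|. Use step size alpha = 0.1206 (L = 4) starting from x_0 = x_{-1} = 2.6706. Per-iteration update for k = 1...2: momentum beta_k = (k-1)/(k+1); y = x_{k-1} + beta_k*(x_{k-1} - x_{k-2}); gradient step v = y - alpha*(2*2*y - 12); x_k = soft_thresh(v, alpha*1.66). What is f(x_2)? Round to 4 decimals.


FISTA on f(x) = 2*x^2 - 12*x + 1.66*|x|
L = 4, alpha = 0.1206
Iteration 1: beta = 0.0, y = 2.6706 + 0.0*(2.6706 - 2.6706) = 2.6706
  grad(y) = -1.3176, v = y - alpha*grad = 2.8295
  prox(v) = soft_thresh(2.8295, 0.2002) = 2.6293
Iteration 2: beta = 0.3333, y = 2.6293 + 0.3333*(2.6293 - 2.6706) = 2.6155
  grad(y) = -1.5378, v = y - alpha*grad = 2.801
  prox(v) = soft_thresh(2.801, 0.2002) = 2.6008
f(x_2) = 2*2.6008^2 - 12*2.6008 + 1.66*|2.6008| = -13.364


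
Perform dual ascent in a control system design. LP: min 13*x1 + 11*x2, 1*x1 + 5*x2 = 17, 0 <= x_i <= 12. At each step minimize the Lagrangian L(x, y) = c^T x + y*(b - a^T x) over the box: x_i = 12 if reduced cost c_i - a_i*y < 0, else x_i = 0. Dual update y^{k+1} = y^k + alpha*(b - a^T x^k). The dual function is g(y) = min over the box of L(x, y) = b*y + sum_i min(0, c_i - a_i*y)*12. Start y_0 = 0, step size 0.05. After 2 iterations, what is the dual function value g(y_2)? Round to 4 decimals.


Dual ascent for LP: min 13*x1 + 11*x2, 1*x1 + 5*x2 = 17, 0 <= x_i <= 12
Step 1: y^k = 0.0, reduced costs: (13.0, 11.0)
  x^k = (0.0, 0.0), subgradient = b - a^T x = 17.0
  y^{k+1} = 0.0 + 0.05*17.0 = 0.85
Step 2: y^k = 0.85, reduced costs: (12.15, 6.75)
  x^k = (0.0, 0.0), subgradient = b - a^T x = 17.0
  y^{k+1} = 0.85 + 0.05*17.0 = 1.7
Dual objective at y_2 = 1.7: reduced costs (11.3, 2.5), box minimizer x = (0.0, 0.0)
g(y_2) = b*y + (c1 - a1*y)*x1 + (c2 - a2*y)*x2 = 17*1.7 + 11.3*0.0 + 2.5*0.0 = 28.9 + 0.0 + 0.0 = 28.9


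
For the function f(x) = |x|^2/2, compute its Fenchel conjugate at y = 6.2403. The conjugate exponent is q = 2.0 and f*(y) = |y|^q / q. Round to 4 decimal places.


The conjugate exponent q satisfies 1/p + 1/q = 1.
p = 2, so q = 2/(2 - 1) = 2.0
|y|^q = 6.2403^2.0 = 38.9413
f*(6.2403) = 38.9413 / 2.0 = 19.4707


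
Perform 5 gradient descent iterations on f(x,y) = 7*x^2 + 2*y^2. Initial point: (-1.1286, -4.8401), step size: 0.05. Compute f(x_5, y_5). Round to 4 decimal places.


Gradient descent on f(x,y) = 7*x^2 + 2*y^2.
Starting point: (-1.1286, -4.8401), alpha = 0.05
Step 1: grad_x = 2*7*-1.1286 = -15.8004, grad_y = 2*2*-4.8401 = -19.3604
  x_1 = -1.1286 - 0.05*-15.8004 = -0.3386
  y_1 = -4.8401 - 0.05*-19.3604 = -3.8721
Step 2: grad_x = 2*7*-0.3386 = -4.7401, grad_y = 2*2*-3.8721 = -15.4883
  x_2 = -0.3386 - 0.05*-4.7401 = -0.1016
  y_2 = -3.8721 - 0.05*-15.4883 = -3.0977
Step 3: grad_x = 2*7*-0.1016 = -1.422, grad_y = 2*2*-3.0977 = -12.3907
  x_3 = -0.1016 - 0.05*-1.422 = -0.0305
  y_3 = -3.0977 - 0.05*-12.3907 = -2.4781
Step 4: grad_x = 2*7*-0.0305 = -0.4266, grad_y = 2*2*-2.4781 = -9.9125
  x_4 = -0.0305 - 0.05*-0.4266 = -0.0091
  y_4 = -2.4781 - 0.05*-9.9125 = -1.9825
Step 5: grad_x = 2*7*-0.0091 = -0.128, grad_y = 2*2*-1.9825 = -7.93
  x_5 = -0.0091 - 0.05*-0.128 = -0.0027
  y_5 = -1.9825 - 0.05*-7.93 = -1.586
f(-0.0027, -1.586) = 7*(-0.0027)^2 + 2*(-1.586)^2 = 5.0309


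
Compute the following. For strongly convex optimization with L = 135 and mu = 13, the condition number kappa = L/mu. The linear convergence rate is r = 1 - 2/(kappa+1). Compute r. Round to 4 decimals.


Step 1: Compute the condition number.
kappa = L/mu = 135/13 = 10.3846
Step 2: Compute the convergence rate.
r = 1 - 2/(kappa + 1) = 1 - 2*mu/(L + mu) = (L - mu)/(L + mu) = 122/148 = 0.8243


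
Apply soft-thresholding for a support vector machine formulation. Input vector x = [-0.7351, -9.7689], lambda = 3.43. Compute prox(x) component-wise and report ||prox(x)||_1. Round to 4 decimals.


Soft-thresholding with lambda = 3.43:
prox(-0.7351) = sign(-0.7351)*max(|-0.7351| - 3.43, 0) = 0.0
prox(-9.7689) = sign(-9.7689)*max(|-9.7689| - 3.43, 0) = -6.3389
prox(x) = [0.0, -6.3389]
||prox(x)||_1 = 0.0 + 6.3389 = 6.3389


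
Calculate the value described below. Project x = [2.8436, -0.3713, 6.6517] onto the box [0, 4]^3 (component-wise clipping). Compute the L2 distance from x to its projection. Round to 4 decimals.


Project each component onto [0, 4].
clip(2.8436) = 2.8436, clip(-0.3713) = 0.0, clip(6.6517) = 4.0
Projection = [2.8436, 0.0, 4.0]
Squared diffs: [0.0, 0.1379, 7.0315]
Distance = sqrt(7.1694) = 2.6776


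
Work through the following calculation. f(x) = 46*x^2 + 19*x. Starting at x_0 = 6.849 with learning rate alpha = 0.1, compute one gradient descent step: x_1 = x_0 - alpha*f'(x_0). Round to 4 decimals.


We compute the gradient at x_0 and apply the update.
f'(x) = 92*x + 19
f'(6.849) = 92*6.849 + 19 = 649.108
x_1 = 6.849 - 0.1*649.108 = -58.0618


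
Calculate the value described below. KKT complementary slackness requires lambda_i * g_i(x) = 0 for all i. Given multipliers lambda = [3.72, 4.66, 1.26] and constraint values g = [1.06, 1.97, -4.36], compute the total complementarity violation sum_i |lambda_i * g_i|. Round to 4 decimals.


KKT complementary slackness check:
lambda_1 * g_1 = 3.72 * 1.06 = 3.9432
lambda_2 * g_2 = 4.66 * 1.97 = 9.1802
lambda_3 * g_3 = 1.26 * -4.36 = -5.4936
Total violation = 3.9432 + 9.1802 + 5.4936 = 18.617


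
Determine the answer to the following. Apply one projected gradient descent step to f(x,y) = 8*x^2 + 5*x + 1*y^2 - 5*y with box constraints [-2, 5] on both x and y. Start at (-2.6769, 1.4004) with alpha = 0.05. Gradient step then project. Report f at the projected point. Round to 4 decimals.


Step 1: Compute gradient at (-2.6769, 1.4004).
grad_x = 2*8*-2.6769 + 5 = -37.8304
grad_y = 2*1*1.4004 - 5 = -2.1992
Step 2: Gradient step.
x_raw = -2.6769 - 0.05*-37.8304 = -0.7854
y_raw = 1.4004 - 0.05*-2.1992 = 1.5104
Step 3: Project onto [-2, 5].
x_proj = clip(-0.7854) = -0.7854
y_proj = clip(1.5104) = 1.5104
Step 4: Evaluate f.
f(-0.7854, 1.5104) = -4.2629


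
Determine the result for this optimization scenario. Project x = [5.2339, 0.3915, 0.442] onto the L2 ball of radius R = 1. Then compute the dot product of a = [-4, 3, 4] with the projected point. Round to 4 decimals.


Step 1: Compute ||x|| (intermediates to 6 decimals).
||x|| = sqrt(5.2339^2 + 0.3915^2 + 0.442^2) = 5.2671
Step 2: Project.
Since ||x|| > R, scale = R/||x|| = 1/5.2671 = 0.189858, proj(x) = scale * x
proj(x) = [0.993698, 0.074329, 0.083917]
Step 3: Dot product.
a^T * proj(x) = -4*0.993698 + 3*0.074329 + 4*0.083917 = -3.4161


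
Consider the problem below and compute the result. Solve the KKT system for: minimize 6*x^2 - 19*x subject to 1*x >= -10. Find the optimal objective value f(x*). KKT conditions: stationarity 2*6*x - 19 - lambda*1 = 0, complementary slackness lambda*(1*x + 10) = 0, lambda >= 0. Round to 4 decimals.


Step 1: Try lambda = 0 (constraint inactive).
Stationarity: 2*6*x - 19 = 0
x* = 19/(2*6) = 19/12 = 1.5833 (rounded; the exact value 19/12 is used below)
Check constraint: 1*1.5833 = 1.5833 >= -10 -- satisfied.
Step 2: Compute optimal value.
f(x*) = 6*(19/12)^2 - 19*(19/12) = -15.0417


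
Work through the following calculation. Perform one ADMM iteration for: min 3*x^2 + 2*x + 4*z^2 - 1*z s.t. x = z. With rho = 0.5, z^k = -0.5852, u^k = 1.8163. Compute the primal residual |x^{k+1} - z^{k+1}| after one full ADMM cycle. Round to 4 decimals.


ADMM iteration with rho = 0.5, z^k = -0.5852, u^k = 1.8163
Step 1: x-update.
Minimize 3*x^2 + 2*x + (0.5/2)*(x + 0.5852 + 1.8163)^2
FOC: (2*3 + 0.5)*x = -2 + 0.5*(-0.5852 - 1.8163)
x^{k+1} = -0.4924
Step 2: z-update.
Minimize 4*z^2 - 1*z + (0.5/2)*(-0.4924 - z + 1.8163)^2
FOC: (2*4 + 0.5)*z = 1 + 0.5*(-0.4924 + 1.8163)
z^{k+1} = 0.1955
Step 3: u-update.
u^{k+1} = 1.8163 - 0.4924 - 0.1955 = 1.1284
Step 4: Primal residual = |-0.4924 - 0.1955| = 0.6879


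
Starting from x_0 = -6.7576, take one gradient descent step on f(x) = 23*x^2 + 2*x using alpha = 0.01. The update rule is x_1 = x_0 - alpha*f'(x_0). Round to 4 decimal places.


We compute the gradient at x_0 and apply the update.
f'(x) = 46*x + 2
f'(-6.7576) = 46*-6.7576 + 2 = -308.8496
x_1 = -6.7576 - 0.01*-308.8496 = -3.6691


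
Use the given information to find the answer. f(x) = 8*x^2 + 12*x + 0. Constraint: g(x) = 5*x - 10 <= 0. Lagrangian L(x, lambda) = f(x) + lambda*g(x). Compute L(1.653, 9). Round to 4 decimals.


Step 1: Evaluate f(x).
f(1.653) = 8*1.653^2 + 12*1.653 + 0 = 41.6953
Step 2: Evaluate g(x).
g(1.653) = 5*1.653 - 10 = -1.735
Step 3: Compute Lagrangian.
L = 41.6953 + 9*-1.735 = 26.0803


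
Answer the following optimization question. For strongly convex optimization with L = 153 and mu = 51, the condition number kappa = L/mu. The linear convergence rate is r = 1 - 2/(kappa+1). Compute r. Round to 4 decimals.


Step 1: Compute the condition number.
kappa = L/mu = 153/51 = 3.0
Step 2: Compute the convergence rate.
r = 1 - 2/(kappa + 1) = 1 - 2*mu/(L + mu) = (L - mu)/(L + mu) = 102/204 = 0.5


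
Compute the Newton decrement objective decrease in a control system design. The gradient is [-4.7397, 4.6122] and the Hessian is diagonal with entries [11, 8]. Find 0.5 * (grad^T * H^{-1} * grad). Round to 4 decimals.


Step 1: H is diagonal, so H^(-1) * g = [-0.4309, 0.5765].
Step 2: g^T H^(-1) g = sum_i g_i^2 / H_ii
  = (-4.7397)^2/11 + (4.6122)^2/8
  = 2.0423 + 2.659 = 4.7013
Step 3: Objective decrease = 0.5 * g^T H^(-1) g = 2.3506


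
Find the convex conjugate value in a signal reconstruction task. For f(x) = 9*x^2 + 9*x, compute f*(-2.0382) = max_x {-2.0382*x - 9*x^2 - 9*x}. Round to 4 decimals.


f*(y) = sup_x {y*x - a*x^2 - b*x} = sup_x {(y-b)*x - a*x^2}
FOC: (y - b) - 2a*x = 0 => x* = (y - b)/(2a)
x* = (-2.0382 - 9)/(2*9) = -0.6132
f*(-2.0382) = (y-b)^2/(4a) = (-2.0382 - 9)^2/(4*9)
= 121.8419/36 = 3.3845


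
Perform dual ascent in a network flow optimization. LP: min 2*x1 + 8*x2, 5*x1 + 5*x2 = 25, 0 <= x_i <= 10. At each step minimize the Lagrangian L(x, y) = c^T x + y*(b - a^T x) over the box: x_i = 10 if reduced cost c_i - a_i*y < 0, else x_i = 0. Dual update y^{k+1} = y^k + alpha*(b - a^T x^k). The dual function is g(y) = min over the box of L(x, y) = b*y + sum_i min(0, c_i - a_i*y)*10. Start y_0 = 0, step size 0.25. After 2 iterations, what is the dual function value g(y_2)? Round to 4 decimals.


Dual ascent for LP: min 2*x1 + 8*x2, 5*x1 + 5*x2 = 25, 0 <= x_i <= 10
Step 1: y^k = 0.0, reduced costs: (2.0, 8.0)
  x^k = (0.0, 0.0), subgradient = b - a^T x = 25.0
  y^{k+1} = 0.0 + 0.25*25.0 = 6.25
Step 2: y^k = 6.25, reduced costs: (-29.25, -23.25)
  x^k = (10.0, 10.0), subgradient = b - a^T x = -75.0
  y^{k+1} = 6.25 + 0.25*-75.0 = -12.5
Dual objective at y_2 = -12.5: reduced costs (64.5, 70.5), box minimizer x = (0.0, 0.0)
g(y_2) = b*y + (c1 - a1*y)*x1 + (c2 - a2*y)*x2 = 25*(-12.5) + 64.5*0.0 + 70.5*0.0 = -312.5 + 0.0 + 0.0 = -312.5


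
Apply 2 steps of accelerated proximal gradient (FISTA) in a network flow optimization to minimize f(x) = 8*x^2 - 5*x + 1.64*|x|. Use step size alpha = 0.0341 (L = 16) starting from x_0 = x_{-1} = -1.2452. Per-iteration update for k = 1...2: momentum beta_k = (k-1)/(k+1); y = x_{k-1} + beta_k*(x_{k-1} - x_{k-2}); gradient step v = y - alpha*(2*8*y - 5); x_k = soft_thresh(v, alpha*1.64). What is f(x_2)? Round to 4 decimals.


FISTA on f(x) = 8*x^2 - 5*x + 1.64*|x|
L = 16, alpha = 0.0341
Iteration 1: beta = 0.0, y = -1.2452 + 0.0*(-1.2452 + 1.2452) = -1.2452
  grad(y) = -24.9232, v = y - alpha*grad = -0.3953
  prox(v) = soft_thresh(-0.3953, 0.0559) = -0.3394
Iteration 2: beta = 0.3333, y = -0.3394 + 0.3333*(-0.3394 + 1.2452) = -0.0375
  grad(y) = -5.5994, v = y - alpha*grad = 0.1535
  prox(v) = soft_thresh(0.1535, 0.0559) = 0.0976
f(x_2) = 8*0.0976^2 - 5*0.0976 + 1.64*|0.0976| = -0.2516


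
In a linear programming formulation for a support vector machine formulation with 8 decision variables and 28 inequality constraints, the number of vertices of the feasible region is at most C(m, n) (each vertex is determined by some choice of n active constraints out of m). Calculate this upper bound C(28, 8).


Each vertex corresponds to some choice of n active constraints out of m, so the number of vertices is at most C(m, n) = m! / (n!(m-n)!).
m = 28, n = 8
Numerator: 28 * 27 * 26 * 25 * 24 * 23 * 22 * 21
Denominator: 8! = 40320
C(28, 8) = 3108105


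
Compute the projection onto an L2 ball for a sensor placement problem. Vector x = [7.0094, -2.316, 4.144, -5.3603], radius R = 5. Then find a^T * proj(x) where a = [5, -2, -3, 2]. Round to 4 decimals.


Step 1: Compute ||x|| (intermediates to 6 decimals).
||x|| = sqrt(7.0094^2 + (-2.316)^2 + 4.144^2 + (-5.3603)^2) = 10.020035
Step 2: Project.
Since ||x|| > R, scale = R/||x|| = 5/10.020035 = 0.499, proj(x) = scale * x
proj(x) = [3.497691, -1.155684, 2.067856, -2.67479]
Step 3: Dot product.
a^T * proj(x) = 5*3.497691 - 2*(-1.155684) - 3*2.067856 + 2*(-2.67479) = 8.2467


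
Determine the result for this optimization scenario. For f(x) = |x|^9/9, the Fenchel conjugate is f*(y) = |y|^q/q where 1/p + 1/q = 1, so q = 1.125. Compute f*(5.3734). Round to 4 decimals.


The conjugate exponent q satisfies 1/p + 1/q = 1.
p = 9, so q = 9/(9 - 1) = 1.125
|y|^q = 5.3734^1.125 = 6.6303
f*(5.3734) = 6.6303 / 1.125 = 5.8936


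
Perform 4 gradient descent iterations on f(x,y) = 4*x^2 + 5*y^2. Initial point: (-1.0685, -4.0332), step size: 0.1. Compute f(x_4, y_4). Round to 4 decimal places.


Gradient descent on f(x,y) = 4*x^2 + 5*y^2.
Starting point: (-1.0685, -4.0332), alpha = 0.1
Step 1: grad_x = 2*4*-1.0685 = -8.548, grad_y = 2*5*-4.0332 = -40.332
  x_1 = -1.0685 - 0.1*-8.548 = -0.2137
  y_1 = -4.0332 - 0.1*-40.332 = 0.0
Step 2: grad_x = 2*4*-0.2137 = -1.7096, grad_y = 2*5*0.0 = 0.0
  x_2 = -0.2137 - 0.1*-1.7096 = -0.0427
  y_2 = 0.0 - 0.1*0.0 = 0.0
Step 3: grad_x = 2*4*-0.0427 = -0.3419, grad_y = 2*5*0.0 = 0.0
  x_3 = -0.0427 - 0.1*-0.3419 = -0.0085
  y_3 = 0.0 - 0.1*0.0 = 0.0
Step 4: grad_x = 2*4*-0.0085 = -0.0684, grad_y = 2*5*0.0 = 0.0
  x_4 = -0.0085 - 0.1*-0.0684 = -0.0017
  y_4 = 0.0 - 0.1*0.0 = 0.0
f(-0.0017, 0.0) = 4*(-0.0017)^2 + 5*0.0^2 = 0.0


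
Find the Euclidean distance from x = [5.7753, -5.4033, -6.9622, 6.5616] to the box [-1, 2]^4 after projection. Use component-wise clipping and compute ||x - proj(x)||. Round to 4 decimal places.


Project each component onto [-1, 2].
clip(5.7753) = 2.0, clip(-5.4033) = -1.0, clip(-6.9622) = -1.0, clip(6.5616) = 2.0
Projection = [2.0, -1.0, -1.0, 2.0]
Squared diffs: [14.2529, 19.3891, 35.5478, 20.8082]
Distance = sqrt(89.998) = 9.4867


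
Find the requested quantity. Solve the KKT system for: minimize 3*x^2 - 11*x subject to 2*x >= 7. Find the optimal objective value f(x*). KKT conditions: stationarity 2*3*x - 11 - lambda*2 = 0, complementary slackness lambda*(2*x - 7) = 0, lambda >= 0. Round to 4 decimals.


Step 1: Try lambda = 0 (constraint inactive).
x_unc = 11/(2*3) = 1.8333
Check: 2*1.8333 = 3.6666 < 7 -- violated!
Step 2: Constraint must be active: 2*x = 7
x* = 7/2 = 3.5
lambda = (2*3*3.5 - 11)/2 = 5.0
Step 3: Compute optimal value.
f(x*) = 3*3.5^2 - 11*3.5 = -1.75


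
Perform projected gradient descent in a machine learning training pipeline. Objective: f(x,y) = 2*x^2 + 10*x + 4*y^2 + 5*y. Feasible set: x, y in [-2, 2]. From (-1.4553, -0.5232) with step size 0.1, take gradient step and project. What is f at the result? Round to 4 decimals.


Step 1: Compute gradient at (-1.4553, -0.5232).
grad_x = 2*2*-1.4553 + 10 = 4.1788
grad_y = 2*4*-0.5232 + 5 = 0.8144
Step 2: Gradient step.
x_raw = -1.4553 - 0.1*4.1788 = -1.8732
y_raw = -0.5232 - 0.1*0.8144 = -0.6046
Step 3: Project onto [-2, 2].
x_proj = clip(-1.8732) = -1.8732
y_proj = clip(-0.6046) = -0.6046
Step 4: Evaluate f.
f(-1.8732, -0.6046) = -13.275


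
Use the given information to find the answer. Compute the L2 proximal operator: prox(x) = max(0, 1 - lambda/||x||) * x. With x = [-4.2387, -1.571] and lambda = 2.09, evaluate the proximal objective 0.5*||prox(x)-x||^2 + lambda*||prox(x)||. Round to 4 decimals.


Step 1: Compute ||x||.
||x|| = 4.5205
Step 2: Compute scaling factor.
scale = max(0, 1 - 2.09/4.5205) = 0.5377
Step 3: prox(x) = [-2.279, -0.8447]
||prox(x)|| = 2.4305
Step 4: Proximal objective.
0.5*||prox-x||^2 = 2.1841
lambda*||prox|| = 5.0797
Total = 7.2637


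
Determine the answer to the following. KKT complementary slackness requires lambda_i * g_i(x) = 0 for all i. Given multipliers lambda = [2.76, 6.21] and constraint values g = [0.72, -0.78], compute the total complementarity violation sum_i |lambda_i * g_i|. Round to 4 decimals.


KKT complementary slackness check:
lambda_1 * g_1 = 2.76 * 0.72 = 1.9872
lambda_2 * g_2 = 6.21 * -0.78 = -4.8438
Total violation = 1.9872 + 4.8438 = 6.831


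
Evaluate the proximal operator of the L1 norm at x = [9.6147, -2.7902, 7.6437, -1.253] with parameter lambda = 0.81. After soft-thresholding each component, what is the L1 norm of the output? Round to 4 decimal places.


Soft-thresholding with lambda = 0.81:
prox(9.6147) = sign(9.6147)*max(|9.6147| - 0.81, 0) = 8.8047
prox(-2.7902) = sign(-2.7902)*max(|-2.7902| - 0.81, 0) = -1.9802
prox(7.6437) = sign(7.6437)*max(|7.6437| - 0.81, 0) = 6.8337
prox(-1.253) = sign(-1.253)*max(|-1.253| - 0.81, 0) = -0.443
prox(x) = [8.8047, -1.9802, 6.8337, -0.443]
||prox(x)||_1 = 8.8047 + 1.9802 + 6.8337 + 0.443 = 18.0616


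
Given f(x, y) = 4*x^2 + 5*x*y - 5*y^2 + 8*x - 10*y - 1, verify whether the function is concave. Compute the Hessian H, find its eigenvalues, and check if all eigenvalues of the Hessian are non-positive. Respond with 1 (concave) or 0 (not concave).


The Hessian of f(x,y) = 4*x^2 + 5*x*y - 5*y^2 + 8*x - 10*y - 1 is:
H = [[8, 5], [5, -10]]
Trace = 8 - 10 = -2
Determinant = 8*-10 - (5)^2 = -105
Discriminant = (-2)^2 - 4*-105 = 424.0
Eigenvalues: lambda_1 = -11.2956, lambda_2 = 9.2956
The function is not concave.

0


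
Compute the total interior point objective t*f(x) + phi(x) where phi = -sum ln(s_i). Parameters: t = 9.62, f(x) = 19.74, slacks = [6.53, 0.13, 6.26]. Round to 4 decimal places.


Step 1: Compute log-barrier.
ln values: [1.8764, -2.0402, 1.8342]
phi = -(1.8764 - 2.0402 + 1.8342) = -1.6704
Step 2: Compute augmented objective.
t*f(x) = 9.62*19.74 = 189.8988
Total = 189.8988 - 1.6704 = 188.2284


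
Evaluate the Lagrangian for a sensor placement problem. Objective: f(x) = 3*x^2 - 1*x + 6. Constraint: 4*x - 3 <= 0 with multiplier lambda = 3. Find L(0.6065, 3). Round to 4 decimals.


Step 1: Evaluate f(x).
f(0.6065) = 3*0.6065^2 - 1*0.6065 + 6 = 6.497
Step 2: Evaluate g(x).
g(0.6065) = 4*0.6065 - 3 = -0.574
Step 3: Compute Lagrangian.
L = 6.497 + 3*-0.574 = 4.775


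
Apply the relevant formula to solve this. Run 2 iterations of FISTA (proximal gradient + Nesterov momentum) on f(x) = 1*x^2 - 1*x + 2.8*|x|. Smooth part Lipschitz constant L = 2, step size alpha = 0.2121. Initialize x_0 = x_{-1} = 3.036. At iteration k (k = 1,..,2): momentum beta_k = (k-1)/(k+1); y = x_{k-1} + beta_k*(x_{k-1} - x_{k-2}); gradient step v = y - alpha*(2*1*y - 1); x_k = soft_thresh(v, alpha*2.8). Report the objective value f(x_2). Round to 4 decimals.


FISTA on f(x) = 1*x^2 - 1*x + 2.8*|x|
L = 2, alpha = 0.2121
Iteration 1: beta = 0.0, y = 3.036 + 0.0*(3.036 - 3.036) = 3.036
  grad(y) = 5.072, v = y - alpha*grad = 1.9602
  prox(v) = soft_thresh(1.9602, 0.5939) = 1.3663
Iteration 2: beta = 0.3333, y = 1.3663 + 0.3333*(1.3663 - 3.036) = 0.8098
  grad(y) = 0.6196, v = y - alpha*grad = 0.6784
  prox(v) = soft_thresh(0.6784, 0.5939) = 0.0845
f(x_2) = 1*0.0845^2 - 1*0.0845 + 2.8*|0.0845| = 0.1592


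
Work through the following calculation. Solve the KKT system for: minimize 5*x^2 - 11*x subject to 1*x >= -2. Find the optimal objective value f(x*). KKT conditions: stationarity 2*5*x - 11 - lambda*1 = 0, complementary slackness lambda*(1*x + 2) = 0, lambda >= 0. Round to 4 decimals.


Step 1: Try lambda = 0 (constraint inactive).
Stationarity: 2*5*x - 11 = 0
x* = 11/(2*5) = 1.1
Check constraint: 1*1.1 = 1.1 >= -2 -- satisfied.
Step 2: Compute optimal value.
f(x*) = 5*1.1^2 - 11*1.1 = -6.05


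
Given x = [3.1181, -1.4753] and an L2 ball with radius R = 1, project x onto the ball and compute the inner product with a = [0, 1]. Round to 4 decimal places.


Step 1: Compute ||x|| (intermediates to 6 decimals).
||x|| = sqrt(3.1181^2 + (-1.4753)^2) = 3.449501
Step 2: Project.
Since ||x|| > R, scale = R/||x|| = 1/3.449501 = 0.289897, proj(x) = scale * x
proj(x) = [0.903928, -0.427685]
Step 3: Dot product.
a^T * proj(x) = 0*0.903928 + 1*(-0.427685) = -0.4277


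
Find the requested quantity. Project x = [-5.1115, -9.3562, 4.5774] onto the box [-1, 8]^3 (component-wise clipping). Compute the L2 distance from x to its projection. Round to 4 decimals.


Project each component onto [-1, 8].
clip(-5.1115) = -1.0, clip(-9.3562) = -1.0, clip(4.5774) = 4.5774
Projection = [-1.0, -1.0, 4.5774]
Squared diffs: [16.9044, 69.8261, 0.0]
Distance = sqrt(86.7305) = 9.3129


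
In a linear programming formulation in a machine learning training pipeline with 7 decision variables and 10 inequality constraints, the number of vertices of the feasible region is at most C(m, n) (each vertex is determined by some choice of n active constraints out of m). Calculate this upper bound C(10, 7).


Each vertex corresponds to some choice of n active constraints out of m, so the number of vertices is at most C(m, n) = m! / (n!(m-n)!).
m = 10, n = 7
Numerator: 10 * 9 * 8 * 7 * 6 * 5 * 4
Denominator: 7! = 5040
C(10, 7) = 120


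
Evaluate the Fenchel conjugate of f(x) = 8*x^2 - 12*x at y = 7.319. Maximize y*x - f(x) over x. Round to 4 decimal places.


f*(y) = sup_x {y*x - a*x^2 - b*x} = sup_x {(y-b)*x - a*x^2}
FOC: (y - b) - 2a*x = 0 => x* = (y - b)/(2a)
x* = (7.319 + 12)/(2*8) = 1.2074
f*(7.319) = (y-b)^2/(4a) = (7.319 + 12)^2/(4*8)
= 373.2238/32 = 11.6632


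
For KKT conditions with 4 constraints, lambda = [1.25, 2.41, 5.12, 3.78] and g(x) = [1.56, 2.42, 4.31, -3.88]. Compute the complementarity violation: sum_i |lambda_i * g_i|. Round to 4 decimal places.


KKT complementary slackness check:
lambda_1 * g_1 = 1.25 * 1.56 = 1.95
lambda_2 * g_2 = 2.41 * 2.42 = 5.8322
lambda_3 * g_3 = 5.12 * 4.31 = 22.0672
lambda_4 * g_4 = 3.78 * -3.88 = -14.6664
Total violation = 1.95 + 5.8322 + 22.0672 + 14.6664 = 44.5158


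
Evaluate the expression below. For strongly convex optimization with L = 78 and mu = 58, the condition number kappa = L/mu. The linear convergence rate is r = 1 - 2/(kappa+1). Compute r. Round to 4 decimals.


Step 1: Compute the condition number.
kappa = L/mu = 78/58 = 1.3448
Step 2: Compute the convergence rate.
r = 1 - 2/(kappa + 1) = 1 - 2*mu/(L + mu) = (L - mu)/(L + mu) = 20/136 = 0.1471


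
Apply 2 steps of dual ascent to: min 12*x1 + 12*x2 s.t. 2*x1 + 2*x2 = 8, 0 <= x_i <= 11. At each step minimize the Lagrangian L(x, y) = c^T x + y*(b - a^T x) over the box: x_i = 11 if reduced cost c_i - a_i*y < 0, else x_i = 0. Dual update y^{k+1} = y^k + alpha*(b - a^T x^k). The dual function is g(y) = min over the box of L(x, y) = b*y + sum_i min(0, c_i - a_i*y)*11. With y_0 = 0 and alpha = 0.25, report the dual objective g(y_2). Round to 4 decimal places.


Dual ascent for LP: min 12*x1 + 12*x2, 2*x1 + 2*x2 = 8, 0 <= x_i <= 11
Step 1: y^k = 0.0, reduced costs: (12.0, 12.0)
  x^k = (0.0, 0.0), subgradient = b - a^T x = 8.0
  y^{k+1} = 0.0 + 0.25*8.0 = 2.0
Step 2: y^k = 2.0, reduced costs: (8.0, 8.0)
  x^k = (0.0, 0.0), subgradient = b - a^T x = 8.0
  y^{k+1} = 2.0 + 0.25*8.0 = 4.0
Dual objective at y_2 = 4.0: reduced costs (4.0, 4.0), box minimizer x = (0.0, 0.0)
g(y_2) = b*y + (c1 - a1*y)*x1 + (c2 - a2*y)*x2 = 8*4.0 + 4.0*0.0 + 4.0*0.0 = 32.0 + 0.0 + 0.0 = 32.0


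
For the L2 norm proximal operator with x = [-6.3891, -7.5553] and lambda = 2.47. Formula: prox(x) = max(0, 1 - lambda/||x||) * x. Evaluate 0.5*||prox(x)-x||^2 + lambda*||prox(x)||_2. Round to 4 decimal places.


Step 1: Compute ||x||.
||x|| = 9.8946
Step 2: Compute scaling factor.
scale = max(0, 1 - 2.47/9.8946) = 0.7504
Step 3: prox(x) = [-4.7942, -5.6693]
||prox(x)|| = 7.4246
Step 4: Proximal objective.
0.5*||prox-x||^2 = 3.0505
lambda*||prox|| = 18.3388
Total = 21.3892


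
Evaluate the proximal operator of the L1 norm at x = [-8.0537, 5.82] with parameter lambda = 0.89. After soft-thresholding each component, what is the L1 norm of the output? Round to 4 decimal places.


Soft-thresholding with lambda = 0.89:
prox(-8.0537) = sign(-8.0537)*max(|-8.0537| - 0.89, 0) = -7.1637
prox(5.82) = sign(5.82)*max(|5.82| - 0.89, 0) = 4.93
prox(x) = [-7.1637, 4.93]
||prox(x)||_1 = 7.1637 + 4.93 = 12.0937


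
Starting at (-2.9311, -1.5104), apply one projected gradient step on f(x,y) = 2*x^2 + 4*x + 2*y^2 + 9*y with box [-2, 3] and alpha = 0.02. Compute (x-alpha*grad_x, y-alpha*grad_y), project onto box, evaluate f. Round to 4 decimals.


Step 1: Compute gradient at (-2.9311, -1.5104).
grad_x = 2*2*-2.9311 + 4 = -7.7244
grad_y = 2*2*-1.5104 + 9 = 2.9584
Step 2: Gradient step.
x_raw = -2.9311 - 0.02*-7.7244 = -2.7766
y_raw = -1.5104 - 0.02*2.9584 = -1.5696
Step 3: Project onto [-2, 3].
x_proj = clip(-2.7766) = -2.0
y_proj = clip(-1.5696) = -1.5696
Step 4: Evaluate f.
f(-2.0, -1.5696) = -9.199


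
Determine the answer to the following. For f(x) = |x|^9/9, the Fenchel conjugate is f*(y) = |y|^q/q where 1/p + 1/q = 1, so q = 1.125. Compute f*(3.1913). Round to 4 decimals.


The conjugate exponent q satisfies 1/p + 1/q = 1.
p = 9, so q = 9/(9 - 1) = 1.125
|y|^q = 3.1913^1.125 = 3.6895
f*(3.1913) = 3.6895 / 1.125 = 3.2795


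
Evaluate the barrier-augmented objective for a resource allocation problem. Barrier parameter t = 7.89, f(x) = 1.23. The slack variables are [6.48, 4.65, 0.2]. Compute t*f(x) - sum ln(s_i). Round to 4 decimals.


Step 1: Compute log-barrier.
ln values: [1.8687, 1.5369, -1.6094]
phi = -(1.8687 + 1.5369 - 1.6094) = -1.7961
Step 2: Compute augmented objective.
t*f(x) = 7.89*1.23 = 9.7047
Total = 9.7047 - 1.7961 = 7.9086


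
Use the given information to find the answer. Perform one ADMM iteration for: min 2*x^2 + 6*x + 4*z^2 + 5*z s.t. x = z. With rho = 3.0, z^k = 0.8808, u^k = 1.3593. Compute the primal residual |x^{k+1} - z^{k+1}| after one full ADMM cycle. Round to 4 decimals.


ADMM iteration with rho = 3.0, z^k = 0.8808, u^k = 1.3593
Step 1: x-update.
Minimize 2*x^2 + 6*x + (3.0/2)*(x - 0.8808 + 1.3593)^2
FOC: (2*2 + 3.0)*x = -6 + 3.0*(0.8808 - 1.3593)
x^{k+1} = -1.0622
Step 2: z-update.
Minimize 4*z^2 + 5*z + (3.0/2)*(-1.0622 - z + 1.3593)^2
FOC: (2*4 + 3.0)*z = -5 + 3.0*(-1.0622 + 1.3593)
z^{k+1} = -0.3735
Step 3: u-update.
u^{k+1} = 1.3593 - 1.0622 + 0.3735 = 0.6706
Step 4: Primal residual = |-1.0622 + 0.3735| = 0.6887


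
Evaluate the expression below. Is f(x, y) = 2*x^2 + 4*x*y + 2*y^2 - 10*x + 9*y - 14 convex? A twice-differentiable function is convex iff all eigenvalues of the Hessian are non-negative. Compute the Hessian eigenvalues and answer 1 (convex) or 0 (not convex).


The Hessian of f(x,y) = 2*x^2 + 4*x*y + 2*y^2 - 10*x + 9*y - 14 is:
H = [[4, 4], [4, 4]]
Trace = 4 + 4 = 8
Determinant = 4*4 - (4)^2 = 0
Discriminant = (8)^2 - 4*0 = 64.0
Eigenvalues: lambda_1 = 0.0, lambda_2 = 8.0
The function is convex.

1


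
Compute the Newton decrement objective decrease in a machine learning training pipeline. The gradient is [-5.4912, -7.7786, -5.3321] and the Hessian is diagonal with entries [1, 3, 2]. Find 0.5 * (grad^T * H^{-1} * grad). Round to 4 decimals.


Step 1: H is diagonal, so H^(-1) * g = [-5.4912, -2.5929, -2.6661].
Step 2: g^T H^(-1) g = sum_i g_i^2 / H_ii
  = (-5.4912)^2/1 + (-7.7786)^2/3 + (-5.3321)^2/2
  = 30.1533 + 20.1689 + 14.2156 = 64.5378
Step 3: Objective decrease = 0.5 * g^T H^(-1) g = 32.2689


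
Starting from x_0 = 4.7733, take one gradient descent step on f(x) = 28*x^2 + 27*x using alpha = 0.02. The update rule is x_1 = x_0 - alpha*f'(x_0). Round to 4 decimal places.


We compute the gradient at x_0 and apply the update.
f'(x) = 56*x + 27
f'(4.7733) = 56*4.7733 + 27 = 294.3048
x_1 = 4.7733 - 0.02*294.3048 = -1.1128


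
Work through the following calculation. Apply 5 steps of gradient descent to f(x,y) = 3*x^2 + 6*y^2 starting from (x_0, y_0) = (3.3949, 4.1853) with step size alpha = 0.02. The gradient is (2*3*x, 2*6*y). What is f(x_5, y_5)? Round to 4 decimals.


Gradient descent on f(x,y) = 3*x^2 + 6*y^2.
Starting point: (3.3949, 4.1853), alpha = 0.02
Step 1: grad_x = 2*3*3.3949 = 20.3694, grad_y = 2*6*4.1853 = 50.2236
  x_1 = 3.3949 - 0.02*20.3694 = 2.9875
  y_1 = 4.1853 - 0.02*50.2236 = 3.1808
Step 2: grad_x = 2*3*2.9875 = 17.9251, grad_y = 2*6*3.1808 = 38.1699
  x_2 = 2.9875 - 0.02*17.9251 = 2.629
  y_2 = 3.1808 - 0.02*38.1699 = 2.4174
Step 3: grad_x = 2*3*2.629 = 15.7741, grad_y = 2*6*2.4174 = 29.0092
  x_3 = 2.629 - 0.02*15.7741 = 2.3135
  y_3 = 2.4174 - 0.02*29.0092 = 1.8372
Step 4: grad_x = 2*3*2.3135 = 13.8812, grad_y = 2*6*1.8372 = 22.047
  x_4 = 2.3135 - 0.02*13.8812 = 2.0359
  y_4 = 1.8372 - 0.02*22.047 = 1.3963
Step 5: grad_x = 2*3*2.0359 = 12.2154, grad_y = 2*6*1.3963 = 16.7557
  x_5 = 2.0359 - 0.02*12.2154 = 1.7916
  y_5 = 1.3963 - 0.02*16.7557 = 1.0612
f(1.7916, 1.0612) = 3*1.7916^2 + 6*1.0612^2 = 16.3862


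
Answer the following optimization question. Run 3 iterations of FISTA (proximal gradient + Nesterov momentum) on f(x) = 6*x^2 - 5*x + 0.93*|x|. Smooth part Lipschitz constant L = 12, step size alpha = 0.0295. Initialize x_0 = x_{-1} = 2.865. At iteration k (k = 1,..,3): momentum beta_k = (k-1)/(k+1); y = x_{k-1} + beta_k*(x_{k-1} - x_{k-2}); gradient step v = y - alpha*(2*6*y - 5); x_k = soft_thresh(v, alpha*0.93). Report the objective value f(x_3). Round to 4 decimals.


FISTA on f(x) = 6*x^2 - 5*x + 0.93*|x|
L = 12, alpha = 0.0295
Iteration 1: beta = 0.0, y = 2.865 + 0.0*(2.865 - 2.865) = 2.865
  grad(y) = 29.38, v = y - alpha*grad = 1.9983
  prox(v) = soft_thresh(1.9983, 0.0274) = 1.9709
Iteration 2: beta = 0.3333, y = 1.9709 + 0.3333*(1.9709 - 2.865) = 1.6728
  grad(y) = 15.0737, v = y - alpha*grad = 1.2281
  prox(v) = soft_thresh(1.2281, 0.0274) = 1.2007
Iteration 3: beta = 0.5, y = 1.2007 + 0.5*(1.2007 - 1.9709) = 0.8156
  grad(y) = 4.7874, v = y - alpha*grad = 0.6744
  prox(v) = soft_thresh(0.6744, 0.0274) = 0.647
f(x_3) = 6*0.647^2 - 5*0.647 + 0.93*|0.647| = -0.1218


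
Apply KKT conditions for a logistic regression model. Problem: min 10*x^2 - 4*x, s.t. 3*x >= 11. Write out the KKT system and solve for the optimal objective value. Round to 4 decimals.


Step 1: Try lambda = 0 (constraint inactive).
x_unc = 4/(2*10) = 0.2
Check: 3*0.2 = 0.6 < 11 -- violated!
Step 2: Constraint must be active: 3*x = 11
x* = 11/3 = 3.6667 (rounded; the exact value 11/3 is used below)
lambda = (2*10*(11/3) - 4)/3 = 23.1111
Step 3: Compute optimal value.
f(x*) = 10*(11/3)^2 - 4*(11/3) = 119.7778


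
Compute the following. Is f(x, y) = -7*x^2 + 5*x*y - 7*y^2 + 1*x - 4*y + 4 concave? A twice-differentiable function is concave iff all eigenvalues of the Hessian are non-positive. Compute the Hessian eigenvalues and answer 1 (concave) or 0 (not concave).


The Hessian of f(x,y) = -7*x^2 + 5*x*y - 7*y^2 + 1*x - 4*y + 4 is:
H = [[-14, 5], [5, -14]]
Trace = -14 - 14 = -28
Determinant = -14*-14 - (5)^2 = 171
Discriminant = (-28)^2 - 4*171 = 100.0
Eigenvalues: lambda_1 = -19.0, lambda_2 = -9.0
The function is concave.

1


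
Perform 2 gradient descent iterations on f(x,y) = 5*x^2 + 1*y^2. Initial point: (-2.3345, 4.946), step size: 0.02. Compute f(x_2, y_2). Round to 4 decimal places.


Gradient descent on f(x,y) = 5*x^2 + 1*y^2.
Starting point: (-2.3345, 4.946), alpha = 0.02
Step 1: grad_x = 2*5*-2.3345 = -23.345, grad_y = 2*1*4.946 = 9.892
  x_1 = -2.3345 - 0.02*-23.345 = -1.8676
  y_1 = 4.946 - 0.02*9.892 = 4.7482
Step 2: grad_x = 2*5*-1.8676 = -18.676, grad_y = 2*1*4.7482 = 9.4963
  x_2 = -1.8676 - 0.02*-18.676 = -1.4941
  y_2 = 4.7482 - 0.02*9.4963 = 4.5582
f(-1.4941, 4.5582) = 5*(-1.4941)^2 + 1*4.5582^2 = 31.9389


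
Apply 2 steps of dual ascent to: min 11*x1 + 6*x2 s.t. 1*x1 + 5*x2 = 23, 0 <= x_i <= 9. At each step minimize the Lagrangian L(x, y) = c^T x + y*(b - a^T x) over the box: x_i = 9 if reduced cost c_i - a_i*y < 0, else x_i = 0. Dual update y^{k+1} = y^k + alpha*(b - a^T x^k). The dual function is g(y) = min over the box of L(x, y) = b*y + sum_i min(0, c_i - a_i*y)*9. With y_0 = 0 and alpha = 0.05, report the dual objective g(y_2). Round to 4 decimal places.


Dual ascent for LP: min 11*x1 + 6*x2, 1*x1 + 5*x2 = 23, 0 <= x_i <= 9
Step 1: y^k = 0.0, reduced costs: (11.0, 6.0)
  x^k = (0.0, 0.0), subgradient = b - a^T x = 23.0
  y^{k+1} = 0.0 + 0.05*23.0 = 1.15
Step 2: y^k = 1.15, reduced costs: (9.85, 0.25)
  x^k = (0.0, 0.0), subgradient = b - a^T x = 23.0
  y^{k+1} = 1.15 + 0.05*23.0 = 2.3
Dual objective at y_2 = 2.3: reduced costs (8.7, -5.5), box minimizer x = (0.0, 9.0)
g(y_2) = b*y + (c1 - a1*y)*x1 + (c2 - a2*y)*x2 = 23*2.3 + 8.7*0.0 + (-5.5)*9.0 = 52.9 + 0.0 - 49.5 = 3.4


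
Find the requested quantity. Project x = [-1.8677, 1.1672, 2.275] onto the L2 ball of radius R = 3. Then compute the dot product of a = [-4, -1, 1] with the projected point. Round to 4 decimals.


Step 1: Compute ||x|| (intermediates to 6 decimals).
||x|| = sqrt((-1.8677)^2 + 1.1672^2 + 2.275^2) = 3.166431
Step 2: Project.
Since ||x|| > R, scale = R/||x|| = 3/3.166431 = 0.947439, proj(x) = scale * x
proj(x) = [-1.769532, 1.105851, 2.155424]
Step 3: Dot product.
a^T * proj(x) = -4*(-1.769532) - 1*1.105851 + 1*2.155424 = 8.1277


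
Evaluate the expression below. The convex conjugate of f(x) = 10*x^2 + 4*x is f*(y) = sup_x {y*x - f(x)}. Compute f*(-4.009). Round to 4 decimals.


f*(y) = sup_x {y*x - a*x^2 - b*x} = sup_x {(y-b)*x - a*x^2}
FOC: (y - b) - 2a*x = 0 => x* = (y - b)/(2a)
x* = (-4.009 - 4)/(2*10) = -0.4005
f*(-4.009) = (y-b)^2/(4a) = (-4.009 - 4)^2/(4*10)
= 64.1441/40 = 1.6036


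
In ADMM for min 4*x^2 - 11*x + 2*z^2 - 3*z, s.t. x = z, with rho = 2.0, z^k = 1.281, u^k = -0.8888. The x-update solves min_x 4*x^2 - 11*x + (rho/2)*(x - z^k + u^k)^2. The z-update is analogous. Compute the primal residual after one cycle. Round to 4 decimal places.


ADMM iteration with rho = 2.0, z^k = 1.281, u^k = -0.8888
Step 1: x-update.
Minimize 4*x^2 - 11*x + (2.0/2)*(x - 1.281 - 0.8888)^2
FOC: (2*4 + 2.0)*x = 11 + 2.0*(1.281 + 0.8888)
x^{k+1} = 1.534
Step 2: z-update.
Minimize 2*z^2 - 3*z + (2.0/2)*(1.534 - z - 0.8888)^2
FOC: (2*2 + 2.0)*z = 3 + 2.0*(1.534 - 0.8888)
z^{k+1} = 0.7151
Step 3: u-update.
u^{k+1} = -0.8888 + 1.534 - 0.7151 = -0.0699
Step 4: Primal residual = |1.534 - 0.7151| = 0.8189
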